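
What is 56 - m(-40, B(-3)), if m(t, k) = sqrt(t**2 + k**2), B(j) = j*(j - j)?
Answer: 16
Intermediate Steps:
B(j) = 0 (B(j) = j*0 = 0)
m(t, k) = sqrt(k**2 + t**2)
56 - m(-40, B(-3)) = 56 - sqrt(0**2 + (-40)**2) = 56 - sqrt(0 + 1600) = 56 - sqrt(1600) = 56 - 1*40 = 56 - 40 = 16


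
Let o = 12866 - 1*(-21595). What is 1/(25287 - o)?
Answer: -1/9174 ≈ -0.00010900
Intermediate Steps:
o = 34461 (o = 12866 + 21595 = 34461)
1/(25287 - o) = 1/(25287 - 1*34461) = 1/(25287 - 34461) = 1/(-9174) = -1/9174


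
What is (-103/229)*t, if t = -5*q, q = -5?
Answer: -2575/229 ≈ -11.245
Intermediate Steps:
t = 25 (t = -5*(-5) = 25)
(-103/229)*t = -103/229*25 = -2575/229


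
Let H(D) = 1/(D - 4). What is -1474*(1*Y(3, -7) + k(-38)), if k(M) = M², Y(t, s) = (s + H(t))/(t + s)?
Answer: -2131404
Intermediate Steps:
H(D) = 1/(-4 + D)
Y(t, s) = (s + 1/(-4 + t))/(s + t) (Y(t, s) = (s + 1/(-4 + t))/(t + s) = (s + 1/(-4 + t))/(s + t))
-1474*(1*Y(3, -7) + k(-38)) = -1474*(1*((1 - 7*(-4 + 3))/((-4 + 3)*(-7 + 3))) + (-38)²) = -1474*(1*((1 - 7*(-1))/(-1*(-4))) + 1444) = -1474*(1*(-1*(-¼)*(1 + 7)) + 1444) = -1474*(1*(-1*(-¼)*8) + 1444) = -1474*(1*2 + 1444) = -1474*(2 + 1444) = -1474*1446 = -2131404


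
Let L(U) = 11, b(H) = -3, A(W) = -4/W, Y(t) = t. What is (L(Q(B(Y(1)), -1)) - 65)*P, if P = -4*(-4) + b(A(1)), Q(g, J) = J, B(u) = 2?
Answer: -702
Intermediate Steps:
P = 13 (P = -4*(-4) - 3 = 16 - 3 = 13)
(L(Q(B(Y(1)), -1)) - 65)*P = (11 - 65)*13 = -54*13 = -702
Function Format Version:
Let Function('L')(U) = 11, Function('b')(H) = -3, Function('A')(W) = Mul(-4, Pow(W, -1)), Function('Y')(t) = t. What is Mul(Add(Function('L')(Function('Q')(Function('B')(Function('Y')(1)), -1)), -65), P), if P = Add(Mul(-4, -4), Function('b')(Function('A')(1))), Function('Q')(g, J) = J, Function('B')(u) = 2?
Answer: -702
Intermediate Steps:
P = 13 (P = Add(Mul(-4, -4), -3) = Add(16, -3) = 13)
Mul(Add(Function('L')(Function('Q')(Function('B')(Function('Y')(1)), -1)), -65), P) = Mul(Add(11, -65), 13) = Mul(-54, 13) = -702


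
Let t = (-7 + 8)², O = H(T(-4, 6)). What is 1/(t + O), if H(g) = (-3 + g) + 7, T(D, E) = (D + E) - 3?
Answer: ¼ ≈ 0.25000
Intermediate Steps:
T(D, E) = -3 + D + E
H(g) = 4 + g
O = 3 (O = 4 + (-3 - 4 + 6) = 4 - 1 = 3)
t = 1 (t = 1² = 1)
1/(t + O) = 1/(1 + 3) = 1/4 = ¼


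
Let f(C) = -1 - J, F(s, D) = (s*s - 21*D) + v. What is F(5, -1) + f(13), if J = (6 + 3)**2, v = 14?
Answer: -22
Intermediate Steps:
J = 81 (J = 9**2 = 81)
F(s, D) = 14 + s**2 - 21*D (F(s, D) = (s*s - 21*D) + 14 = (s**2 - 21*D) + 14 = 14 + s**2 - 21*D)
f(C) = -82 (f(C) = -1 - 1*81 = -1 - 81 = -82)
F(5, -1) + f(13) = (14 + 5**2 - 21*(-1)) - 82 = (14 + 25 + 21) - 82 = 60 - 82 = -22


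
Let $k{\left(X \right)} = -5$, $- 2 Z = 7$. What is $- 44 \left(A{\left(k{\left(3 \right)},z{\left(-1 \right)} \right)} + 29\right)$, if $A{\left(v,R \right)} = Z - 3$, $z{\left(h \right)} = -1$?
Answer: $-990$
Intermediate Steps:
$Z = - \frac{7}{2}$ ($Z = \left(- \frac{1}{2}\right) 7 = - \frac{7}{2} \approx -3.5$)
$A{\left(v,R \right)} = - \frac{13}{2}$ ($A{\left(v,R \right)} = - \frac{7}{2} - 3 = - \frac{13}{2}$)
$- 44 \left(A{\left(k{\left(3 \right)},z{\left(-1 \right)} \right)} + 29\right) = - 44 \left(- \frac{13}{2} + 29\right) = \left(-44\right) \frac{45}{2} = -990$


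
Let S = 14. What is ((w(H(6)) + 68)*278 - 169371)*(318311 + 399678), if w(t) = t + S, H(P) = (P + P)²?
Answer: -76496702027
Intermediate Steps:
H(P) = 4*P² (H(P) = (2*P)² = 4*P²)
w(t) = 14 + t (w(t) = t + 14 = 14 + t)
((w(H(6)) + 68)*278 - 169371)*(318311 + 399678) = (((14 + 4*6²) + 68)*278 - 169371)*(318311 + 399678) = (((14 + 4*36) + 68)*278 - 169371)*717989 = (((14 + 144) + 68)*278 - 169371)*717989 = ((158 + 68)*278 - 169371)*717989 = (226*278 - 169371)*717989 = (62828 - 169371)*717989 = -106543*717989 = -76496702027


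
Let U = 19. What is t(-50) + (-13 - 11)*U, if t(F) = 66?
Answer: -390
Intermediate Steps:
t(-50) + (-13 - 11)*U = 66 + (-13 - 11)*19 = 66 - 24*19 = 66 - 456 = -390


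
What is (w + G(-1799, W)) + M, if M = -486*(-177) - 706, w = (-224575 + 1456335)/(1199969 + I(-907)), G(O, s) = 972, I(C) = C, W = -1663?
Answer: 51732946808/599531 ≈ 86289.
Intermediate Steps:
w = 615880/599531 (w = (-224575 + 1456335)/(1199969 - 907) = 1231760/1199062 = 1231760*(1/1199062) = 615880/599531 ≈ 1.0273)
M = 85316 (M = 86022 - 706 = 85316)
(w + G(-1799, W)) + M = (615880/599531 + 972) + 85316 = 583360012/599531 + 85316 = 51732946808/599531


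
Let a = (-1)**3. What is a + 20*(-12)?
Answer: -241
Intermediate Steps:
a = -1
a + 20*(-12) = -1 + 20*(-12) = -1 - 240 = -241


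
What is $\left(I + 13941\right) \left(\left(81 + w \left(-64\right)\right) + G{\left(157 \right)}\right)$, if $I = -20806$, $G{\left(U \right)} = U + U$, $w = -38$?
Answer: $-19407355$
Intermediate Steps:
$G{\left(U \right)} = 2 U$
$\left(I + 13941\right) \left(\left(81 + w \left(-64\right)\right) + G{\left(157 \right)}\right) = \left(-20806 + 13941\right) \left(\left(81 - -2432\right) + 2 \cdot 157\right) = - 6865 \left(\left(81 + 2432\right) + 314\right) = - 6865 \left(2513 + 314\right) = \left(-6865\right) 2827 = -19407355$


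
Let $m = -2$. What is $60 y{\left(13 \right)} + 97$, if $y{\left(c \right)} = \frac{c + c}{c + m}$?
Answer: $\frac{2627}{11} \approx 238.82$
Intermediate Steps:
$y{\left(c \right)} = \frac{2 c}{-2 + c}$ ($y{\left(c \right)} = \frac{c + c}{c - 2} = \frac{2 c}{-2 + c}$)
$60 y{\left(13 \right)} + 97 = 60 \cdot 2 \cdot 13 \frac{1}{-2 + 13} + 97 = 60 \cdot 2 \cdot 13 \cdot \frac{1}{11} + 97 = 60 \cdot \frac{26}{11} + 97 = \frac{1560}{11} + 97 = \frac{2627}{11}$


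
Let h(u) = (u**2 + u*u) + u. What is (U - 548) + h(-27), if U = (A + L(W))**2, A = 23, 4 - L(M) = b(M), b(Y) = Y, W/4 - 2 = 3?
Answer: 932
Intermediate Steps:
W = 20 (W = 8 + 4*3 = 8 + 12 = 20)
L(M) = 4 - M
h(u) = u + 2*u**2 (h(u) = (u**2 + u**2) + u = 2*u**2 + u = u + 2*u**2)
U = 49 (U = (23 + (4 - 1*20))**2 = (23 + (4 - 20))**2 = (23 - 16)**2 = 7**2 = 49)
(U - 548) + h(-27) = (49 - 548) - 27*(1 + 2*(-27)) = -499 - 27*(1 - 54) = -499 - 27*(-53) = -499 + 1431 = 932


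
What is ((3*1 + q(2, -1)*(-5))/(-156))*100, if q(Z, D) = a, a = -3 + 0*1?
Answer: -150/13 ≈ -11.538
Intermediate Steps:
a = -3 (a = -3 + 0 = -3)
q(Z, D) = -3
((3*1 + q(2, -1)*(-5))/(-156))*100 = ((3*1 - 3*(-5))/(-156))*100 = ((3 + 15)*(-1/156))*100 = (18*(-1/156))*100 = -3/26*100 = -150/13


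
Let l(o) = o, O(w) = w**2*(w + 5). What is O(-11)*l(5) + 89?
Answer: -3541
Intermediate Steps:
O(w) = w**2*(5 + w)
O(-11)*l(5) + 89 = ((-11)**2*(5 - 11))*5 + 89 = (121*(-6))*5 + 89 = -726*5 + 89 = -3630 + 89 = -3541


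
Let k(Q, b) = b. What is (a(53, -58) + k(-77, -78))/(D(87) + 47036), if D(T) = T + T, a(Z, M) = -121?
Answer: -199/47210 ≈ -0.0042152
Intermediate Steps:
D(T) = 2*T
(a(53, -58) + k(-77, -78))/(D(87) + 47036) = (-121 - 78)/(2*87 + 47036) = -199/(174 + 47036) = -199/47210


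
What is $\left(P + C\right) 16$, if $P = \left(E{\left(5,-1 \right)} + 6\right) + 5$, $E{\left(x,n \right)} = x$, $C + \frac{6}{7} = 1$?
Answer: $\frac{1808}{7} \approx 258.29$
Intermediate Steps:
$C = \frac{1}{7}$ ($C = - \frac{6}{7} + 1 = \frac{1}{7} \approx 0.14286$)
$P = 16$ ($P = \left(5 + 6\right) + 5 = 11 + 5 = 16$)
$\left(P + C\right) 16 = \left(16 + \frac{1}{7}\right) 16 = \frac{113}{7} \cdot 16 = \frac{1808}{7}$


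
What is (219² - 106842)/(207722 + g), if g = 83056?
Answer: -19627/96926 ≈ -0.20249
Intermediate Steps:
(219² - 106842)/(207722 + g) = (219² - 106842)/(207722 + 83056) = (47961 - 106842)/290778 = -58881*1/290778 = -19627/96926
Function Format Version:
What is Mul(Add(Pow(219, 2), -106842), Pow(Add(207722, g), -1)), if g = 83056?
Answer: Rational(-19627, 96926) ≈ -0.20249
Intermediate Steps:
Mul(Add(Pow(219, 2), -106842), Pow(Add(207722, g), -1)) = Mul(Add(Pow(219, 2), -106842), Pow(Add(207722, 83056), -1)) = Mul(Add(47961, -106842), Pow(290778, -1)) = Mul(-58881, Rational(1, 290778)) = Rational(-19627, 96926)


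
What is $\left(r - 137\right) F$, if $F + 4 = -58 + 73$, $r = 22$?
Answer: $-1265$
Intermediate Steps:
$F = 11$ ($F = -4 + \left(-58 + 73\right) = -4 + 15 = 11$)
$\left(r - 137\right) F = \left(22 - 137\right) 11 = \left(-115\right) 11 = -1265$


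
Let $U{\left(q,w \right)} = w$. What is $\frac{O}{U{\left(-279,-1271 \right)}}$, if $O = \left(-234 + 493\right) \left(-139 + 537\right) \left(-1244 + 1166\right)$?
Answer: $\frac{8040396}{1271} \approx 6326.0$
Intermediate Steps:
$O = -8040396$ ($O = 259 \cdot 398 \left(-78\right) = 103082 \left(-78\right) = -8040396$)
$\frac{O}{U{\left(-279,-1271 \right)}} = - \frac{8040396}{-1271} = \left(-8040396\right) \left(- \frac{1}{1271}\right) = \frac{8040396}{1271}$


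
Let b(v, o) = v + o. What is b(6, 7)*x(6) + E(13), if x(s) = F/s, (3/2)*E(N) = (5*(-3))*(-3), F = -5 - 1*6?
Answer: 37/6 ≈ 6.1667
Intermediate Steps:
b(v, o) = o + v
F = -11 (F = -5 - 6 = -11)
E(N) = 30 (E(N) = 2*((5*(-3))*(-3))/3 = 2*(-15*(-3))/3 = (⅔)*45 = 30)
x(s) = -11/s
b(6, 7)*x(6) + E(13) = (7 + 6)*(-11/6) + 30 = 13*(-11*⅙) + 30 = 13*(-11/6) + 30 = -143/6 + 30 = 37/6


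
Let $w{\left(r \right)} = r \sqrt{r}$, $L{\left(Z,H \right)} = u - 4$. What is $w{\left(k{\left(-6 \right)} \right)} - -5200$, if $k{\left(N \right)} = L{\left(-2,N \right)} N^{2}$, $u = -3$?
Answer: $5200 - 1512 i \sqrt{7} \approx 5200.0 - 4000.4 i$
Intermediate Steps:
$L{\left(Z,H \right)} = -7$ ($L{\left(Z,H \right)} = -3 - 4 = -7$)
$k{\left(N \right)} = - 7 N^{2}$
$w{\left(r \right)} = r^{\frac{3}{2}}$
$w{\left(k{\left(-6 \right)} \right)} - -5200 = \left(- 7 \left(-6\right)^{2}\right)^{\frac{3}{2}} - -5200 = \left(\left(-7\right) 36\right)^{\frac{3}{2}} + 5200 = \left(-252\right)^{\frac{3}{2}} + 5200 = - 1512 i \sqrt{7} + 5200 = 5200 - 1512 i \sqrt{7}$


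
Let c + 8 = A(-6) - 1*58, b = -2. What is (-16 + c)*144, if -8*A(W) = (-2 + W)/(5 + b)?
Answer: -11760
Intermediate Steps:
A(W) = 1/12 - W/24 (A(W) = -(-2 + W)/(8*(5 - 2)) = -(-2 + W)/(8*3) = -(-⅔ + W/3)/8 = 1/12 - W/24)
c = -197/3 (c = -8 + ((1/12 - 1/24*(-6)) - 1*58) = -8 + ((1/12 + ¼) - 58) = -8 + (⅓ - 58) = -8 - 173/3 = -197/3 ≈ -65.667)
(-16 + c)*144 = (-16 - 197/3)*144 = -245/3*144 = -11760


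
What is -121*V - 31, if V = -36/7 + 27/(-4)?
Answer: 39425/28 ≈ 1408.0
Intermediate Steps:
V = -333/28 (V = -36*⅐ + 27*(-¼) = -36/7 - 27/4 = -333/28 ≈ -11.893)
-121*V - 31 = -121*(-333/28) - 31 = 40293/28 - 31 = 39425/28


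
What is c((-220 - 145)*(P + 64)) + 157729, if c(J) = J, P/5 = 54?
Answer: 35819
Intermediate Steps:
P = 270 (P = 5*54 = 270)
c((-220 - 145)*(P + 64)) + 157729 = (-220 - 145)*(270 + 64) + 157729 = -365*334 + 157729 = -121910 + 157729 = 35819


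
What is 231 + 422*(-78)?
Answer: -32685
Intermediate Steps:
231 + 422*(-78) = 231 - 32916 = -32685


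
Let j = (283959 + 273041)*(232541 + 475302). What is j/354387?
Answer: 394268551000/354387 ≈ 1.1125e+6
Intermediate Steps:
j = 394268551000 (j = 557000*707843 = 394268551000)
j/354387 = 394268551000/354387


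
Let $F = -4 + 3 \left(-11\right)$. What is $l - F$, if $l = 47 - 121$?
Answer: $-37$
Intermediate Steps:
$l = -74$ ($l = 47 - 121 = -74$)
$F = -37$ ($F = -4 - 33 = -37$)
$l - F = -74 - -37 = -74 + 37 = -37$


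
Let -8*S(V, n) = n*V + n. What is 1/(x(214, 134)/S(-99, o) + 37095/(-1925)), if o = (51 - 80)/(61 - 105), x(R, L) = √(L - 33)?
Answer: -117705884835/2258743744849 - 756540400*√101/2258743744849 ≈ -0.055477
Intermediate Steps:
x(R, L) = √(-33 + L)
o = 29/44 (o = -29/(-44) = -29*(-1/44) = 29/44 ≈ 0.65909)
S(V, n) = -n/8 - V*n/8 (S(V, n) = -(n*V + n)/8 = -(V*n + n)/8 = -(n + V*n)/8 = -n/8 - V*n/8)
1/(x(214, 134)/S(-99, o) + 37095/(-1925)) = 1/(√(-33 + 134)/((-⅛*29/44*(1 - 99))) + 37095/(-1925)) = 1/(√101/((-⅛*29/44*(-98))) + 37095*(-1/1925)) = 1/(√101/(1421/176) - 7419/385) = 1/(√101*(176/1421) - 7419/385) = 1/(176*√101/1421 - 7419/385) = 1/(-7419/385 + 176*√101/1421)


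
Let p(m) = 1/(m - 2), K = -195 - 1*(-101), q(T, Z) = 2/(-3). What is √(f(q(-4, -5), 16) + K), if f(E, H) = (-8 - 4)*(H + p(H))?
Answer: 2*I*√3514/7 ≈ 16.937*I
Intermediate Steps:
q(T, Z) = -⅔ (q(T, Z) = 2*(-⅓) = -⅔)
K = -94 (K = -195 + 101 = -94)
p(m) = 1/(-2 + m)
f(E, H) = -12*H - 12/(-2 + H) (f(E, H) = (-8 - 4)*(H + 1/(-2 + H)) = -12*(H + 1/(-2 + H)) = -12*H - 12/(-2 + H))
√(f(q(-4, -5), 16) + K) = √(12*(-1 - 1*16*(-2 + 16))/(-2 + 16) - 94) = √(12*(-1 - 1*16*14)/14 - 94) = √(12*(1/14)*(-1 - 224) - 94) = √(12*(1/14)*(-225) - 94) = √(-1350/7 - 94) = √(-2008/7) = 2*I*√3514/7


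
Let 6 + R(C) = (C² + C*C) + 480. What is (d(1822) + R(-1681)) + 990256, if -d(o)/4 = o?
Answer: 6634964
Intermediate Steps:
R(C) = 474 + 2*C² (R(C) = -6 + ((C² + C*C) + 480) = -6 + ((C² + C²) + 480) = -6 + (2*C² + 480) = -6 + (480 + 2*C²) = 474 + 2*C²)
d(o) = -4*o
(d(1822) + R(-1681)) + 990256 = (-4*1822 + (474 + 2*(-1681)²)) + 990256 = (-7288 + (474 + 2*2825761)) + 990256 = (-7288 + (474 + 5651522)) + 990256 = (-7288 + 5651996) + 990256 = 5644708 + 990256 = 6634964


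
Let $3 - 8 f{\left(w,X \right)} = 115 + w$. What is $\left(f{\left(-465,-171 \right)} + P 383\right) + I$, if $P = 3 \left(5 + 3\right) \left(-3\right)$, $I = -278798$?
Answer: $- \frac{2450639}{8} \approx -3.0633 \cdot 10^{5}$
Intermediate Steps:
$f{\left(w,X \right)} = -14 - \frac{w}{8}$ ($f{\left(w,X \right)} = \frac{3}{8} - \frac{115 + w}{8} = \frac{3}{8} - \left(\frac{115}{8} + \frac{w}{8}\right) = -14 - \frac{w}{8}$)
$P = -72$ ($P = 3 \cdot 8 \left(-3\right) = 24 \left(-3\right) = -72$)
$\left(f{\left(-465,-171 \right)} + P 383\right) + I = \left(\left(-14 - - \frac{465}{8}\right) - 27576\right) - 278798 = \left(\left(-14 + \frac{465}{8}\right) - 27576\right) - 278798 = \left(\frac{353}{8} - 27576\right) - 278798 = - \frac{220255}{8} - 278798 = - \frac{2450639}{8}$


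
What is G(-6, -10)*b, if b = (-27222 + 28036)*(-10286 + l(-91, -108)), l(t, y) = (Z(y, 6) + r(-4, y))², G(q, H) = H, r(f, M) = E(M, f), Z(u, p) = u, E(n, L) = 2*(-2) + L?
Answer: -25803800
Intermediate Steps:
E(n, L) = -4 + L
r(f, M) = -4 + f
l(t, y) = (-8 + y)² (l(t, y) = (y + (-4 - 4))² = (y - 8)² = (-8 + y)²)
b = 2580380 (b = (-27222 + 28036)*(-10286 + (-8 - 108)²) = 814*(-10286 + (-116)²) = 814*(-10286 + 13456) = 814*3170 = 2580380)
G(-6, -10)*b = -10*2580380 = -25803800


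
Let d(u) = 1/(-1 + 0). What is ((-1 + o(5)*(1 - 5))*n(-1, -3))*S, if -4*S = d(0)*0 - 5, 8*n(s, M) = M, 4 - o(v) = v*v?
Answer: -1245/32 ≈ -38.906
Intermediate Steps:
o(v) = 4 - v² (o(v) = 4 - v*v = 4 - v²)
n(s, M) = M/8
d(u) = -1 (d(u) = 1/(-1) = -1)
S = 5/4 (S = -(-1*0 - 5)/4 = -(0 - 5)/4 = -¼*(-5) = 5/4 ≈ 1.2500)
((-1 + o(5)*(1 - 5))*n(-1, -3))*S = ((-1 + (4 - 1*5²)*(1 - 5))*((⅛)*(-3)))*(5/4) = ((-1 + (4 - 1*25)*(-4))*(-3/8))*(5/4) = ((-1 + (4 - 25)*(-4))*(-3/8))*(5/4) = ((-1 - 21*(-4))*(-3/8))*(5/4) = ((-1 + 84)*(-3/8))*(5/4) = (83*(-3/8))*(5/4) = -249/8*5/4 = -1245/32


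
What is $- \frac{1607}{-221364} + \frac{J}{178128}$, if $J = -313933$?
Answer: $- \frac{213602509}{121701008} \approx -1.7551$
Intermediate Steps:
$- \frac{1607}{-221364} + \frac{J}{178128} = - \frac{1607}{-221364} - \frac{313933}{178128} = \left(-1607\right) \left(- \frac{1}{221364}\right) - \frac{313933}{178128} = \frac{1607}{221364} - \frac{313933}{178128} = - \frac{213602509}{121701008}$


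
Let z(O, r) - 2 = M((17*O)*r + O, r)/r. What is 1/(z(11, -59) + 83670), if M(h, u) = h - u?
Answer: 59/4947611 ≈ 1.1925e-5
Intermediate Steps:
z(O, r) = 2 + (O - r + 17*O*r)/r (z(O, r) = 2 + (((17*O)*r + O) - r)/r = 2 + ((17*O*r + O) - r)/r = 2 + ((O + 17*O*r) - r)/r = 2 + (O - r + 17*O*r)/r)
1/(z(11, -59) + 83670) = 1/((1 + 17*11 + 11/(-59)) + 83670) = 1/((1 + 187 + 11*(-1/59)) + 83670) = 1/((1 + 187 - 11/59) + 83670) = 1/(11081/59 + 83670) = 1/(4947611/59) = 59/4947611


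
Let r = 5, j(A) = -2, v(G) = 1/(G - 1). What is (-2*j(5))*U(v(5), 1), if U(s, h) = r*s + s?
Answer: 6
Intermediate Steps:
v(G) = 1/(-1 + G)
U(s, h) = 6*s (U(s, h) = 5*s + s = 6*s)
(-2*j(5))*U(v(5), 1) = (-2*(-2))*(6/(-1 + 5)) = 4*(6/4) = 4*(6*(¼)) = 4*(3/2) = 6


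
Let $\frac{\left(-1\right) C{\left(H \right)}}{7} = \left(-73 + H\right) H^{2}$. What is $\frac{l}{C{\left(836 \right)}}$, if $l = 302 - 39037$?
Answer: $\frac{38735}{3732803536} \approx 1.0377 \cdot 10^{-5}$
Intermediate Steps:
$l = -38735$ ($l = 302 - 39037 = -38735$)
$C{\left(H \right)} = - 7 H^{2} \left(-73 + H\right)$ ($C{\left(H \right)} = - 7 \left(-73 + H\right) H^{2} = - 7 H^{2} \left(-73 + H\right)$)
$\frac{l}{C{\left(836 \right)}} = - \frac{38735}{7 \cdot 836^{2} \left(73 - 836\right)} = - \frac{38735}{7 \cdot 698896 \left(73 - 836\right)} = - \frac{38735}{7 \cdot 698896 \left(-763\right)} = - \frac{38735}{-3732803536} = \left(-38735\right) \left(- \frac{1}{3732803536}\right) = \frac{38735}{3732803536}$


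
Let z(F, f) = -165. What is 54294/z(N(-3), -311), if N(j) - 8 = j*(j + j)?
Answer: -18098/55 ≈ -329.05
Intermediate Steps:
N(j) = 8 + 2*j² (N(j) = 8 + j*(j + j) = 8 + j*(2*j) = 8 + 2*j²)
54294/z(N(-3), -311) = 54294/(-165) = 54294*(-1/165) = -18098/55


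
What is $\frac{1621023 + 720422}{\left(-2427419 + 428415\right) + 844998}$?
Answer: $- \frac{2341445}{1154006} \approx -2.029$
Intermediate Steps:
$\frac{1621023 + 720422}{\left(-2427419 + 428415\right) + 844998} = \frac{2341445}{-1999004 + 844998} = \frac{2341445}{-1154006} = 2341445 \left(- \frac{1}{1154006}\right) = - \frac{2341445}{1154006}$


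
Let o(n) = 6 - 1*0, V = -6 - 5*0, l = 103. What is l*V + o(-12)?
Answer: -612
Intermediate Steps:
V = -6 (V = -6 + 0 = -6)
o(n) = 6 (o(n) = 6 + 0 = 6)
l*V + o(-12) = 103*(-6) + 6 = -618 + 6 = -612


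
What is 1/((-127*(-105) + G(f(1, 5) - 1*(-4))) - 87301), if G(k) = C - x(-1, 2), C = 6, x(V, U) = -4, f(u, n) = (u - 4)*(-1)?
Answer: -1/73956 ≈ -1.3522e-5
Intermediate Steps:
f(u, n) = 4 - u (f(u, n) = (-4 + u)*(-1) = 4 - u)
G(k) = 10 (G(k) = 6 - 1*(-4) = 6 + 4 = 10)
1/((-127*(-105) + G(f(1, 5) - 1*(-4))) - 87301) = 1/((-127*(-105) + 10) - 87301) = 1/((13335 + 10) - 87301) = 1/(13345 - 87301) = 1/(-73956) = -1/73956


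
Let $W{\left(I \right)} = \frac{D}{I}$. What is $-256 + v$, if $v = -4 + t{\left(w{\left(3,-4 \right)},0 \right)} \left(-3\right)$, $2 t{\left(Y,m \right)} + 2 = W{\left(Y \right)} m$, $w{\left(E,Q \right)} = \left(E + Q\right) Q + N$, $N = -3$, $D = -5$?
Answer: $-257$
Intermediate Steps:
$w{\left(E,Q \right)} = -3 + Q \left(E + Q\right)$ ($w{\left(E,Q \right)} = \left(E + Q\right) Q - 3 = Q \left(E + Q\right) - 3 = -3 + Q \left(E + Q\right)$)
$W{\left(I \right)} = - \frac{5}{I}$
$t{\left(Y,m \right)} = -1 - \frac{5 m}{2 Y}$ ($t{\left(Y,m \right)} = -1 + \frac{- \frac{5}{Y} m}{2} = -1 + \frac{\left(-5\right) m \frac{1}{Y}}{2} = -1 - \frac{5 m}{2 Y}$)
$v = -1$ ($v = -4 + \frac{- (-3 + \left(-4\right)^{2} + 3 \left(-4\right)) - 0}{-3 + \left(-4\right)^{2} + 3 \left(-4\right)} \left(-3\right) = -4 + \frac{- (-3 + 16 - 12) + 0}{-3 + 16 - 12} \left(-3\right) = -4 + \frac{\left(-1\right) 1 + 0}{1} \left(-3\right) = -4 + 1 \left(-1 + 0\right) \left(-3\right) = -4 + 1 \left(-1\right) \left(-3\right) = -4 - -3 = -4 + 3 = -1$)
$-256 + v = -256 - 1 = -257$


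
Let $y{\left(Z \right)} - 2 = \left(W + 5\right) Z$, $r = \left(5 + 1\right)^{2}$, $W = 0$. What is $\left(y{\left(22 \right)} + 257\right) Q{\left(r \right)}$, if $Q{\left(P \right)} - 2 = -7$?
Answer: $-1845$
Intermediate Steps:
$r = 36$ ($r = 6^{2} = 36$)
$Q{\left(P \right)} = -5$ ($Q{\left(P \right)} = 2 - 7 = -5$)
$y{\left(Z \right)} = 2 + 5 Z$ ($y{\left(Z \right)} = 2 + \left(0 + 5\right) Z = 2 + 5 Z$)
$\left(y{\left(22 \right)} + 257\right) Q{\left(r \right)} = \left(\left(2 + 5 \cdot 22\right) + 257\right) \left(-5\right) = \left(\left(2 + 110\right) + 257\right) \left(-5\right) = \left(112 + 257\right) \left(-5\right) = 369 \left(-5\right) = -1845$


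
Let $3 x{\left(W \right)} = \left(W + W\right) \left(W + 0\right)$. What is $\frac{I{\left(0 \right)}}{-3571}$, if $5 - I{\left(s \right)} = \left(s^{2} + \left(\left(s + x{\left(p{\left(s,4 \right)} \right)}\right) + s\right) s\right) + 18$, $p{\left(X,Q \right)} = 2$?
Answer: $\frac{13}{3571} \approx 0.0036404$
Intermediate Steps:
$x{\left(W \right)} = \frac{2 W^{2}}{3}$ ($x{\left(W \right)} = \frac{\left(W + W\right) \left(W + 0\right)}{3} = \frac{2 W W}{3} = \frac{2 W^{2}}{3}$)
$I{\left(s \right)} = -13 - s^{2} - s \left(\frac{8}{3} + 2 s\right)$ ($I{\left(s \right)} = 5 - \left(\left(s^{2} + \left(\left(s + \frac{2 \cdot 2^{2}}{3}\right) + s\right) s\right) + 18\right) = 5 - \left(\left(s^{2} + \left(\left(s + \frac{2}{3} \cdot 4\right) + s\right) s\right) + 18\right) = 5 - \left(\left(s^{2} + \left(\left(s + \frac{8}{3}\right) + s\right) s\right) + 18\right) = 5 - \left(\left(s^{2} + \left(\left(\frac{8}{3} + s\right) + s\right) s\right) + 18\right) = 5 - \left(\left(s^{2} + \left(\frac{8}{3} + 2 s\right) s\right) + 18\right) = 5 - \left(\left(s^{2} + s \left(\frac{8}{3} + 2 s\right)\right) + 18\right) = 5 - \left(18 + s^{2} + s \left(\frac{8}{3} + 2 s\right)\right) = -13 - s^{2} - s \left(\frac{8}{3} + 2 s\right)$)
$\frac{I{\left(0 \right)}}{-3571} = \frac{-13 - 3 \cdot 0^{2} - 0}{-3571} = \left(-13 - 0 + 0\right) \left(- \frac{1}{3571}\right) = \left(-13 + 0 + 0\right) \left(- \frac{1}{3571}\right) = \left(-13\right) \left(- \frac{1}{3571}\right) = \frac{13}{3571}$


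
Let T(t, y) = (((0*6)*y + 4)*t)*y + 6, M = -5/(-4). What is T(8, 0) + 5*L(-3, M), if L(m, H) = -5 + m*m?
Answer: 26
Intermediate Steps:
M = 5/4 (M = -5*(-¼) = 5/4 ≈ 1.2500)
L(m, H) = -5 + m²
T(t, y) = 6 + 4*t*y (T(t, y) = ((0*y + 4)*t)*y + 6 = ((0 + 4)*t)*y + 6 = (4*t)*y + 6 = 4*t*y + 6 = 6 + 4*t*y)
T(8, 0) + 5*L(-3, M) = (6 + 4*8*0) + 5*(-5 + (-3)²) = (6 + 0) + 5*(-5 + 9) = 6 + 5*4 = 6 + 20 = 26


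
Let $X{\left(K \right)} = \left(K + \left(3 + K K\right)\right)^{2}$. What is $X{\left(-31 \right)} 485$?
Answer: $422187165$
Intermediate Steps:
$X{\left(K \right)} = \left(3 + K + K^{2}\right)^{2}$ ($X{\left(K \right)} = \left(K + \left(3 + K^{2}\right)\right)^{2} = \left(3 + K + K^{2}\right)^{2}$)
$X{\left(-31 \right)} 485 = \left(3 - 31 + \left(-31\right)^{2}\right)^{2} \cdot 485 = \left(3 - 31 + 961\right)^{2} \cdot 485 = 933^{2} \cdot 485 = 870489 \cdot 485 = 422187165$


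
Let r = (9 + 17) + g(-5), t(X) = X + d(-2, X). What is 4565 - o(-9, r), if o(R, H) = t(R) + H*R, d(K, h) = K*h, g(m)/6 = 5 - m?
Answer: 5330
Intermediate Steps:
g(m) = 30 - 6*m (g(m) = 6*(5 - m) = 30 - 6*m)
t(X) = -X (t(X) = X - 2*X = -X)
r = 86 (r = (9 + 17) + (30 - 6*(-5)) = 26 + (30 + 30) = 26 + 60 = 86)
o(R, H) = -R + H*R
4565 - o(-9, r) = 4565 - (-9)*(-1 + 86) = 4565 - (-9)*85 = 4565 - 1*(-765) = 4565 + 765 = 5330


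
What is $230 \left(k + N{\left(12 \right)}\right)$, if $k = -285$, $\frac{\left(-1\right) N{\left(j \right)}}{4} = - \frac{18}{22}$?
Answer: $- \frac{712770}{11} \approx -64797.0$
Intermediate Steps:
$N{\left(j \right)} = \frac{36}{11}$ ($N{\left(j \right)} = - 4 \left(- \frac{18}{22}\right) = - 4 \left(\left(-18\right) \frac{1}{22}\right) = \left(-4\right) \left(- \frac{9}{11}\right) = \frac{36}{11}$)
$230 \left(k + N{\left(12 \right)}\right) = 230 \left(-285 + \frac{36}{11}\right) = 230 \left(- \frac{3099}{11}\right) = - \frac{712770}{11}$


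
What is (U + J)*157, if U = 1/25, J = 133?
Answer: 522182/25 ≈ 20887.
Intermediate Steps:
U = 1/25 ≈ 0.040000
(U + J)*157 = (1/25 + 133)*157 = (3326/25)*157 = 522182/25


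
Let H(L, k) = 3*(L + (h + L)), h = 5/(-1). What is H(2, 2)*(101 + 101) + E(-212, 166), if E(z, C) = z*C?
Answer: -35798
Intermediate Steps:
h = -5 (h = 5*(-1) = -5)
H(L, k) = -15 + 6*L (H(L, k) = 3*(L + (-5 + L)) = 3*(-5 + 2*L) = -15 + 6*L)
E(z, C) = C*z
H(2, 2)*(101 + 101) + E(-212, 166) = (-15 + 6*2)*(101 + 101) + 166*(-212) = (-15 + 12)*202 - 35192 = -3*202 - 35192 = -606 - 35192 = -35798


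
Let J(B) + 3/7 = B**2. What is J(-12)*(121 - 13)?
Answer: 108540/7 ≈ 15506.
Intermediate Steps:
J(B) = -3/7 + B**2
J(-12)*(121 - 13) = (-3/7 + (-12)**2)*(121 - 13) = (-3/7 + 144)*108 = (1005/7)*108 = 108540/7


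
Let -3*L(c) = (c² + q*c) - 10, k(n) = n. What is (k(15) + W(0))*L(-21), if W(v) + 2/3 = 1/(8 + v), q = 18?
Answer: -18391/72 ≈ -255.43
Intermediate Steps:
L(c) = 10/3 - 6*c - c²/3 (L(c) = -((c² + 18*c) - 10)/3 = -(-10 + c² + 18*c)/3 = 10/3 - 6*c - c²/3)
W(v) = -⅔ + 1/(8 + v)
(k(15) + W(0))*L(-21) = (15 + (-13 - 2*0)/(3*(8 + 0)))*(10/3 - 6*(-21) - ⅓*(-21)²) = (15 + (⅓)*(-13 + 0)/8)*(10/3 + 126 - ⅓*441) = (15 + (⅓)*(⅛)*(-13))*(10/3 + 126 - 147) = (15 - 13/24)*(-53/3) = (347/24)*(-53/3) = -18391/72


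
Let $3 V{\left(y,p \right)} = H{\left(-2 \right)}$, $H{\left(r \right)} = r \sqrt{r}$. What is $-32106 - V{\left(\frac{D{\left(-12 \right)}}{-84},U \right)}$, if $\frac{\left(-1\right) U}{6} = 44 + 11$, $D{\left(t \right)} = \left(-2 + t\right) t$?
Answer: $-32106 + \frac{2 i \sqrt{2}}{3} \approx -32106.0 + 0.94281 i$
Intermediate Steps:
$D{\left(t \right)} = t \left(-2 + t\right)$
$U = -330$ ($U = - 6 \left(44 + 11\right) = \left(-6\right) 55 = -330$)
$H{\left(r \right)} = r^{\frac{3}{2}}$
$V{\left(y,p \right)} = - \frac{2 i \sqrt{2}}{3}$ ($V{\left(y,p \right)} = \frac{\left(-2\right)^{\frac{3}{2}}}{3} = \frac{\left(-2\right) i \sqrt{2}}{3} = - \frac{2 i \sqrt{2}}{3}$)
$-32106 - V{\left(\frac{D{\left(-12 \right)}}{-84},U \right)} = -32106 - - \frac{2 i \sqrt{2}}{3} = -32106 + \frac{2 i \sqrt{2}}{3}$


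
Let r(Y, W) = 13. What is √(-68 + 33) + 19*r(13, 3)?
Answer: 247 + I*√35 ≈ 247.0 + 5.9161*I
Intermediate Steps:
√(-68 + 33) + 19*r(13, 3) = √(-68 + 33) + 19*13 = √(-35) + 247 = I*√35 + 247 = 247 + I*√35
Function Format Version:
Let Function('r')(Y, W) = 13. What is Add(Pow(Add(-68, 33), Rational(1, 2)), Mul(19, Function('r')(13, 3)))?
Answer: Add(247, Mul(I, Pow(35, Rational(1, 2)))) ≈ Add(247.00, Mul(5.9161, I))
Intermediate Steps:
Add(Pow(Add(-68, 33), Rational(1, 2)), Mul(19, Function('r')(13, 3))) = Add(Pow(Add(-68, 33), Rational(1, 2)), Mul(19, 13)) = Add(Pow(-35, Rational(1, 2)), 247) = Add(Mul(I, Pow(35, Rational(1, 2))), 247) = Add(247, Mul(I, Pow(35, Rational(1, 2))))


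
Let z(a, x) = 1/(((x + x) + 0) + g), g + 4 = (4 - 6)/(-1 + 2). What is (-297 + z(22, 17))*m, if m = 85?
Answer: -706775/28 ≈ -25242.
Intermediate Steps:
g = -6 (g = -4 + (4 - 6)/(-1 + 2) = -4 - 2/1 = -4 - 2*1 = -4 - 2 = -6)
z(a, x) = 1/(-6 + 2*x) (z(a, x) = 1/(((x + x) + 0) - 6) = 1/((2*x + 0) - 6) = 1/(2*x - 6) = 1/(-6 + 2*x))
(-297 + z(22, 17))*m = (-297 + 1/(2*(-3 + 17)))*85 = (-297 + (1/2)/14)*85 = (-297 + (1/2)*(1/14))*85 = (-297 + 1/28)*85 = -8315/28*85 = -706775/28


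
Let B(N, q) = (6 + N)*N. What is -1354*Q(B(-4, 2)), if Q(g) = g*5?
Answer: 54160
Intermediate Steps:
B(N, q) = N*(6 + N)
Q(g) = 5*g
-1354*Q(B(-4, 2)) = -6770*(-4*(6 - 4)) = -6770*(-4*2) = -6770*(-8) = -1354*(-40) = 54160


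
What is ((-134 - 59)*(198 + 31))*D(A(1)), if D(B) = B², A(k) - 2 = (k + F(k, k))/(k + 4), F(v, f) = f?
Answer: -6364368/25 ≈ -2.5457e+5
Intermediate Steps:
A(k) = 2 + 2*k/(4 + k) (A(k) = 2 + (k + k)/(k + 4) = 2 + (2*k)/(4 + k) = 2 + 2*k/(4 + k))
((-134 - 59)*(198 + 31))*D(A(1)) = ((-134 - 59)*(198 + 31))*(4*(2 + 1)/(4 + 1))² = (-193*229)*(4*3/5)² = -44197*(4*(⅕)*3)² = -44197*(12/5)² = -44197*144/25 = -6364368/25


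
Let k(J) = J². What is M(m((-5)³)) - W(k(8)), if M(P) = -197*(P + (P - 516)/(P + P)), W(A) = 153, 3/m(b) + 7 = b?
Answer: -98410005/44 ≈ -2.2366e+6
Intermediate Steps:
m(b) = 3/(-7 + b)
M(P) = -197*P - 197*(-516 + P)/(2*P) (M(P) = -197*(P + (-516 + P)/((2*P))) = -197*(P + (-516 + P)*(1/(2*P))) = -197*(P + (-516 + P)/(2*P)) = -197*P - 197*(-516 + P)/(2*P))
M(m((-5)³)) - W(k(8)) = (-197/2 - 591/(-7 + (-5)³) + 50826/((3/(-7 + (-5)³)))) - 1*153 = (-197/2 - 591/(-7 - 125) + 50826/((3/(-7 - 125)))) - 153 = (-197/2 - 591/(-132) + 50826/((3/(-132)))) - 153 = (-197/2 - 591*(-1)/132 + 50826/((3*(-1/132)))) - 153 = (-197/2 - 197*(-1/44) + 50826/(-1/44)) - 153 = (-197/2 + 197/44 + 50826*(-44)) - 153 = (-197/2 + 197/44 - 2236344) - 153 = -98403273/44 - 153 = -98410005/44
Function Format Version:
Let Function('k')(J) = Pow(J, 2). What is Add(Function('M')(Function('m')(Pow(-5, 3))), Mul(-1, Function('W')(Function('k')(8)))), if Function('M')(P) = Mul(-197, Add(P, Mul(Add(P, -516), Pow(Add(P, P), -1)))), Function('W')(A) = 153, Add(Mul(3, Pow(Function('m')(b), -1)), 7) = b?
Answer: Rational(-98410005, 44) ≈ -2.2366e+6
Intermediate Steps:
Function('m')(b) = Mul(3, Pow(Add(-7, b), -1))
Function('M')(P) = Add(Mul(-197, P), Mul(Rational(-197, 2), Pow(P, -1), Add(-516, P))) (Function('M')(P) = Mul(-197, Add(P, Mul(Add(-516, P), Pow(Mul(2, P), -1)))) = Mul(-197, Add(P, Mul(Add(-516, P), Mul(Rational(1, 2), Pow(P, -1))))) = Mul(-197, Add(P, Mul(Rational(1, 2), Pow(P, -1), Add(-516, P)))) = Add(Mul(-197, P), Mul(Rational(-197, 2), Pow(P, -1), Add(-516, P))))
Add(Function('M')(Function('m')(Pow(-5, 3))), Mul(-1, Function('W')(Function('k')(8)))) = Add(Add(Rational(-197, 2), Mul(-197, Mul(3, Pow(Add(-7, Pow(-5, 3)), -1))), Mul(50826, Pow(Mul(3, Pow(Add(-7, Pow(-5, 3)), -1)), -1))), Mul(-1, 153)) = Add(Add(Rational(-197, 2), Mul(-197, Mul(3, Pow(Add(-7, -125), -1))), Mul(50826, Pow(Mul(3, Pow(Add(-7, -125), -1)), -1))), -153) = Add(Add(Rational(-197, 2), Mul(-197, Mul(3, Pow(-132, -1))), Mul(50826, Pow(Mul(3, Pow(-132, -1)), -1))), -153) = Add(Add(Rational(-197, 2), Mul(-197, Mul(3, Rational(-1, 132))), Mul(50826, Pow(Mul(3, Rational(-1, 132)), -1))), -153) = Add(Add(Rational(-197, 2), Mul(-197, Rational(-1, 44)), Mul(50826, Pow(Rational(-1, 44), -1))), -153) = Add(Add(Rational(-197, 2), Rational(197, 44), Mul(50826, -44)), -153) = Add(Add(Rational(-197, 2), Rational(197, 44), -2236344), -153) = Add(Rational(-98403273, 44), -153) = Rational(-98410005, 44)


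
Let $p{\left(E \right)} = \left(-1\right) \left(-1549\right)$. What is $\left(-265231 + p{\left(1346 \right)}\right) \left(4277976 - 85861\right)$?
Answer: $-1105385267430$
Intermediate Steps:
$p{\left(E \right)} = 1549$
$\left(-265231 + p{\left(1346 \right)}\right) \left(4277976 - 85861\right) = \left(-265231 + 1549\right) \left(4277976 - 85861\right) = \left(-263682\right) 4192115 = -1105385267430$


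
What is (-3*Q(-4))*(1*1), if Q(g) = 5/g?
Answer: 15/4 ≈ 3.7500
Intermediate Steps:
(-3*Q(-4))*(1*1) = (-15/(-4))*(1*1) = -15*(-1)/4*1 = -3*(-5/4)*1 = (15/4)*1 = 15/4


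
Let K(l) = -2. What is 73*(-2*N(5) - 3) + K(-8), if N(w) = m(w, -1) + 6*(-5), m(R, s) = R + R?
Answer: 2699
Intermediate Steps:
m(R, s) = 2*R
N(w) = -30 + 2*w (N(w) = 2*w + 6*(-5) = 2*w - 30 = -30 + 2*w)
73*(-2*N(5) - 3) + K(-8) = 73*(-2*(-30 + 2*5) - 3) - 2 = 73*(-2*(-30 + 10) - 3) - 2 = 73*(-2*(-20) - 3) - 2 = 73*(40 - 3) - 2 = 73*37 - 2 = 2701 - 2 = 2699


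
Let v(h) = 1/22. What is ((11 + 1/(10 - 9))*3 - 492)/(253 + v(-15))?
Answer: -528/293 ≈ -1.8020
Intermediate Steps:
v(h) = 1/22
((11 + 1/(10 - 9))*3 - 492)/(253 + v(-15)) = ((11 + 1/(10 - 9))*3 - 492)/(253 + 1/22) = ((11 + 1/1)*3 - 492)/(5567/22) = ((11 + 1)*3 - 492)*(22/5567) = (12*3 - 492)*(22/5567) = (36 - 492)*(22/5567) = -456*22/5567 = -528/293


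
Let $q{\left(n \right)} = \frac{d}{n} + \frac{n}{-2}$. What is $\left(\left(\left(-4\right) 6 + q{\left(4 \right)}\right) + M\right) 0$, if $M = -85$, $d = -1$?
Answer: $0$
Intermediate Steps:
$q{\left(n \right)} = - \frac{1}{n} - \frac{n}{2}$ ($q{\left(n \right)} = - \frac{1}{n} + \frac{n}{-2} = - \frac{1}{n} + n \left(- \frac{1}{2}\right) = - \frac{1}{n} - \frac{n}{2}$)
$\left(\left(\left(-4\right) 6 + q{\left(4 \right)}\right) + M\right) 0 = \left(\left(\left(-4\right) 6 - \frac{9}{4}\right) - 85\right) 0 = \left(\left(-24 - \frac{9}{4}\right) - 85\right) 0 = \left(- \frac{105}{4} - 85\right) 0 = \left(- \frac{445}{4}\right) 0 = 0$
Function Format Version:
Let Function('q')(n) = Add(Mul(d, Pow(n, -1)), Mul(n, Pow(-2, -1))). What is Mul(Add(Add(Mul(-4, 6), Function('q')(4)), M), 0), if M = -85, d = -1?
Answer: 0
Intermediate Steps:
Function('q')(n) = Add(Mul(-1, Pow(n, -1)), Mul(Rational(-1, 2), n)) (Function('q')(n) = Add(Mul(-1, Pow(n, -1)), Mul(n, Pow(-2, -1))) = Add(Mul(-1, Pow(n, -1)), Mul(n, Rational(-1, 2))) = Add(Mul(-1, Pow(n, -1)), Mul(Rational(-1, 2), n)))
Mul(Add(Add(Mul(-4, 6), Function('q')(4)), M), 0) = Mul(Add(Add(Mul(-4, 6), Add(Mul(-1, Pow(4, -1)), Mul(Rational(-1, 2), 4))), -85), 0) = Mul(Add(Add(-24, Add(Mul(-1, Rational(1, 4)), -2)), -85), 0) = Mul(Add(Add(-24, Add(Rational(-1, 4), -2)), -85), 0) = Mul(Add(Add(-24, Rational(-9, 4)), -85), 0) = Mul(Add(Rational(-105, 4), -85), 0) = Mul(Rational(-445, 4), 0) = 0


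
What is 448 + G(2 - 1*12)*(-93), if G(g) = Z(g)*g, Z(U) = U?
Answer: -8852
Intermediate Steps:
G(g) = g**2 (G(g) = g*g = g**2)
448 + G(2 - 1*12)*(-93) = 448 + (2 - 1*12)**2*(-93) = 448 + (2 - 12)**2*(-93) = 448 + (-10)**2*(-93) = 448 + 100*(-93) = 448 - 9300 = -8852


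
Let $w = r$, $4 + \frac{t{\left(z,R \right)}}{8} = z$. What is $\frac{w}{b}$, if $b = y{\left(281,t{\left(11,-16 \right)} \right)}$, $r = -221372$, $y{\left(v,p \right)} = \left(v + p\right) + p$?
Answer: $- \frac{221372}{393} \approx -563.29$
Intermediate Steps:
$t{\left(z,R \right)} = -32 + 8 z$
$y{\left(v,p \right)} = v + 2 p$ ($y{\left(v,p \right)} = \left(p + v\right) + p = v + 2 p$)
$b = 393$ ($b = 281 + 2 \left(-32 + 8 \cdot 11\right) = 281 + 2 \left(-32 + 88\right) = 281 + 2 \cdot 56 = 281 + 112 = 393$)
$w = -221372$
$\frac{w}{b} = - \frac{221372}{393}$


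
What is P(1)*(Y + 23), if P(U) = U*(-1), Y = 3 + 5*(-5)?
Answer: -1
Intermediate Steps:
Y = -22 (Y = 3 - 25 = -22)
P(U) = -U
P(1)*(Y + 23) = (-1*1)*(-22 + 23) = -1*1 = -1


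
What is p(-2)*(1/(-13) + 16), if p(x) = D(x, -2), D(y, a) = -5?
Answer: -1035/13 ≈ -79.615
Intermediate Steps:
p(x) = -5
p(-2)*(1/(-13) + 16) = -5*(1/(-13) + 16) = -5*(-1/13 + 16) = -5*207/13 = -1035/13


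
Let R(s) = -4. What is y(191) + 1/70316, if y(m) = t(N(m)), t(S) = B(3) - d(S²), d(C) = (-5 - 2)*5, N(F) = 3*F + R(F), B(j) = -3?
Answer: 2250113/70316 ≈ 32.000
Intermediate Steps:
N(F) = -4 + 3*F (N(F) = 3*F - 4 = -4 + 3*F)
d(C) = -35 (d(C) = -7*5 = -35)
t(S) = 32 (t(S) = -3 - 1*(-35) = -3 + 35 = 32)
y(m) = 32
y(191) + 1/70316 = 32 + 1/70316 = 2250113/70316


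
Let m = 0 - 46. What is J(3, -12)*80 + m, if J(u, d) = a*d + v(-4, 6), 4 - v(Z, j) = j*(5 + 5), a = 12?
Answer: -16046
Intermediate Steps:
m = -46
v(Z, j) = 4 - 10*j (v(Z, j) = 4 - j*(5 + 5) = 4 - j*10 = 4 - 10*j)
J(u, d) = -56 + 12*d (J(u, d) = 12*d + (4 - 10*6) = 12*d + (4 - 60) = 12*d - 56 = -56 + 12*d)
J(3, -12)*80 + m = (-56 + 12*(-12))*80 - 46 = (-56 - 144)*80 - 46 = -200*80 - 46 = -16000 - 46 = -16046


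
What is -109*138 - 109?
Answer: -15151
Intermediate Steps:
-109*138 - 109 = -15042 - 109 = -15151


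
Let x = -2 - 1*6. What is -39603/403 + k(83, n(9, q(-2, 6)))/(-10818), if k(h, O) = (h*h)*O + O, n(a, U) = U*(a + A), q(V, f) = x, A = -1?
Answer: -125359187/2179827 ≈ -57.509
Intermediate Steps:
x = -8 (x = -2 - 6 = -8)
q(V, f) = -8
n(a, U) = U*(-1 + a) (n(a, U) = U*(a - 1) = U*(-1 + a))
k(h, O) = O + O*h² (k(h, O) = h²*O + O = O*h² + O = O + O*h²)
-39603/403 + k(83, n(9, q(-2, 6)))/(-10818) = -39603/403 + ((-8*(-1 + 9))*(1 + 83²))/(-10818) = -39603*1/403 + ((-8*8)*(1 + 6889))*(-1/10818) = -39603/403 - 64*6890*(-1/10818) = -39603/403 - 440960*(-1/10818) = -39603/403 + 220480/5409 = -125359187/2179827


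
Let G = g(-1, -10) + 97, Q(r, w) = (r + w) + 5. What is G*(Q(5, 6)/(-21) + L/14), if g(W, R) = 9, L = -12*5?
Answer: -11236/21 ≈ -535.05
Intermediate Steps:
L = -60
Q(r, w) = 5 + r + w
G = 106 (G = 9 + 97 = 106)
G*(Q(5, 6)/(-21) + L/14) = 106*((5 + 5 + 6)/(-21) - 60/14) = 106*(16*(-1/21) - 60*1/14) = 106*(-16/21 - 30/7) = 106*(-106/21) = -11236/21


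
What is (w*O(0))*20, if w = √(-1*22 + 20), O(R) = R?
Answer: 0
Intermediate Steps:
w = I*√2 (w = √(-22 + 20) = √(-2) = I*√2 ≈ 1.4142*I)
(w*O(0))*20 = ((I*√2)*0)*20 = 0*20 = 0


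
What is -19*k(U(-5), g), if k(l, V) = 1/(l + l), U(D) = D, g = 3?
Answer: 19/10 ≈ 1.9000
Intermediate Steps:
k(l, V) = 1/(2*l)
-19*k(U(-5), g) = -19/(2*(-5)) = -19*(-1)/(2*5) = -19*(-⅒) = 19/10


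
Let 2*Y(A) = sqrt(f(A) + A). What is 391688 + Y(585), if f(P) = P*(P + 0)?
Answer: 391688 + 3*sqrt(38090)/2 ≈ 3.9198e+5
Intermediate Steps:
f(P) = P**2 (f(P) = P*P = P**2)
Y(A) = sqrt(A + A**2)/2 (Y(A) = sqrt(A**2 + A)/2 = sqrt(A + A**2)/2)
391688 + Y(585) = 391688 + sqrt(585*(1 + 585))/2 = 391688 + sqrt(585*586)/2 = 391688 + sqrt(342810)/2 = 391688 + (3*sqrt(38090))/2 = 391688 + 3*sqrt(38090)/2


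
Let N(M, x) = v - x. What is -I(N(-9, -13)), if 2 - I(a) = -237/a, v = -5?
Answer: -253/8 ≈ -31.625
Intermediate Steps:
N(M, x) = -5 - x
I(a) = 2 + 237/a (I(a) = 2 - (-237)/a = 2 + 237/a)
-I(N(-9, -13)) = -(2 + 237/(-5 - 1*(-13))) = -(2 + 237/(-5 + 13)) = -(2 + 237/8) = -1*253/8 = -253/8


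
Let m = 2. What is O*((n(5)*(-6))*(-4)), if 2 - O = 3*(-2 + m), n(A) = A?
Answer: 240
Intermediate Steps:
O = 2 (O = 2 - 3*(-2 + 2) = 2 - 3*0 = 2 - 1*0 = 2 + 0 = 2)
O*((n(5)*(-6))*(-4)) = 2*((5*(-6))*(-4)) = 2*(-30*(-4)) = 2*120 = 240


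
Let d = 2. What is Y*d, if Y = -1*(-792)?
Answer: 1584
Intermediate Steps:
Y = 792
Y*d = 792*2 = 1584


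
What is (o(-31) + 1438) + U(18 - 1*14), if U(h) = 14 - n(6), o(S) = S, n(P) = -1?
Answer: 1422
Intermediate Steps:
U(h) = 15 (U(h) = 14 - 1*(-1) = 14 + 1 = 15)
(o(-31) + 1438) + U(18 - 1*14) = (-31 + 1438) + 15 = 1407 + 15 = 1422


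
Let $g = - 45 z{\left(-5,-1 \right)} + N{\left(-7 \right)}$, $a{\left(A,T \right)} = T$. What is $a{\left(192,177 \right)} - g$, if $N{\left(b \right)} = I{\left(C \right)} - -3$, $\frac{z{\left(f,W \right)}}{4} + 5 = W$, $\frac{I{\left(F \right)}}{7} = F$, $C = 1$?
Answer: $-913$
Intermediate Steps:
$I{\left(F \right)} = 7 F$
$z{\left(f,W \right)} = -20 + 4 W$
$N{\left(b \right)} = 10$ ($N{\left(b \right)} = 7 \cdot 1 - -3 = 7 + 3 = 10$)
$g = 1090$ ($g = - 45 \left(-20 + 4 \left(-1\right)\right) + 10 = - 45 \left(-20 - 4\right) + 10 = \left(-45\right) \left(-24\right) + 10 = 1080 + 10 = 1090$)
$a{\left(192,177 \right)} - g = 177 - 1090 = -913$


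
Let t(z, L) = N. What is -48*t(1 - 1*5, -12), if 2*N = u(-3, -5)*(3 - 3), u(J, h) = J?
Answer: 0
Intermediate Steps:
N = 0 (N = (-3*(3 - 3))/2 = (-3*0)/2 = (1/2)*0 = 0)
t(z, L) = 0
-48*t(1 - 1*5, -12) = -48*0 = 0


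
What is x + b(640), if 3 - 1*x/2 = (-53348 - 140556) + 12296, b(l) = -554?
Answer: 362668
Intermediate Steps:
x = 363222 (x = 6 - 2*((-53348 - 140556) + 12296) = 6 - 2*(-193904 + 12296) = 6 - 2*(-181608) = 6 + 363216 = 363222)
x + b(640) = 363222 - 554 = 362668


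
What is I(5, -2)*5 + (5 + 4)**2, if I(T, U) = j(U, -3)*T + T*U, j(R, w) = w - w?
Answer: 31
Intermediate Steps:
j(R, w) = 0
I(T, U) = T*U (I(T, U) = 0*T + T*U = 0 + T*U = T*U)
I(5, -2)*5 + (5 + 4)**2 = (5*(-2))*5 + (5 + 4)**2 = -10*5 + 9**2 = -50 + 81 = 31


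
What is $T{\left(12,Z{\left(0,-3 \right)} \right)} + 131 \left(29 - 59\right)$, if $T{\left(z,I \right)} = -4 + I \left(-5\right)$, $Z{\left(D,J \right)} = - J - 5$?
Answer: $-3924$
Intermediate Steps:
$Z{\left(D,J \right)} = -5 - J$
$T{\left(z,I \right)} = -4 - 5 I$
$T{\left(12,Z{\left(0,-3 \right)} \right)} + 131 \left(29 - 59\right) = \left(-4 - 5 \left(-5 - -3\right)\right) + 131 \left(29 - 59\right) = \left(-4 - 5 \left(-5 + 3\right)\right) + 131 \left(29 - 59\right) = \left(-4 - -10\right) + 131 \left(-30\right) = \left(-4 + 10\right) - 3930 = 6 - 3930 = -3924$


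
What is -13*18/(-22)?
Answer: 117/11 ≈ 10.636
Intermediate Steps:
-13*18/(-22) = -234*(-1/22) = 117/11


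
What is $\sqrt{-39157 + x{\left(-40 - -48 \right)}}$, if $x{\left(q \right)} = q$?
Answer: $i \sqrt{39149} \approx 197.86 i$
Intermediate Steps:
$\sqrt{-39157 + x{\left(-40 - -48 \right)}} = \sqrt{-39157 - -8} = \sqrt{-39157 + \left(-40 + 48\right)} = \sqrt{-39157 + 8} = \sqrt{-39149} = i \sqrt{39149}$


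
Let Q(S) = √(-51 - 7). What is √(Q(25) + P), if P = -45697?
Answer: √(-45697 + I*√58) ≈ 0.018 + 213.77*I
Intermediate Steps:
Q(S) = I*√58 (Q(S) = √(-58) = I*√58)
√(Q(25) + P) = √(I*√58 - 45697) = √(-45697 + I*√58)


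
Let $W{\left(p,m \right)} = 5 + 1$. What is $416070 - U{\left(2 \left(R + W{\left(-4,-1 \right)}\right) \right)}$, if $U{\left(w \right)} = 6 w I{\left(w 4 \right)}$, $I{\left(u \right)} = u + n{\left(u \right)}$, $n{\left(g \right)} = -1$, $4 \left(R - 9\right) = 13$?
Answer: $384315$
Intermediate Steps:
$R = \frac{49}{4}$ ($R = 9 + \frac{1}{4} \cdot 13 = 9 + \frac{13}{4} = \frac{49}{4} \approx 12.25$)
$W{\left(p,m \right)} = 6$
$I{\left(u \right)} = -1 + u$ ($I{\left(u \right)} = u - 1 = -1 + u$)
$U{\left(w \right)} = 6 w \left(-1 + 4 w\right)$ ($U{\left(w \right)} = 6 w \left(-1 + w 4\right) = 6 w \left(-1 + 4 w\right)$)
$416070 - U{\left(2 \left(R + W{\left(-4,-1 \right)}\right) \right)} = 416070 - 6 \cdot 2 \left(\frac{49}{4} + 6\right) \left(-1 + 4 \cdot 2 \left(\frac{49}{4} + 6\right)\right) = 416070 - 6 \cdot 2 \cdot \frac{73}{4} \left(-1 + 4 \cdot 2 \cdot \frac{73}{4}\right) = 416070 - 6 \cdot \frac{73}{2} \left(-1 + 4 \cdot \frac{73}{2}\right) = 416070 - 6 \cdot \frac{73}{2} \left(-1 + 146\right) = 416070 - 6 \cdot \frac{73}{2} \cdot 145 = 416070 - 31755 = 384315$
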